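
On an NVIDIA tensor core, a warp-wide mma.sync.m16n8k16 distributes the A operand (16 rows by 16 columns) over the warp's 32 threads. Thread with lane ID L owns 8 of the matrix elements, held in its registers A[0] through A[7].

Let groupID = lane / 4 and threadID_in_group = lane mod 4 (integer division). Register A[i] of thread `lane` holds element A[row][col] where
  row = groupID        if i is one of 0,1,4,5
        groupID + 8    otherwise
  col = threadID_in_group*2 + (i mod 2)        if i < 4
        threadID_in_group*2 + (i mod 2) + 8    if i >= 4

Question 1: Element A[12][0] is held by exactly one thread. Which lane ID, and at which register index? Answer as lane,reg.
r:12=>grp=4,rB=1  c:0=>cB=0,tig=0,lo=0
L=4*4+0=16  i=0*4+1*2+0=2

16,2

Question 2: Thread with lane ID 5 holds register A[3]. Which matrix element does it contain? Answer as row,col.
9,3

lane 5->5/4=1, 5 mod 4=1
i=3  r:1+8->9  c:2·1+1+0->3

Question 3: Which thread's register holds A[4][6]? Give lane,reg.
19,0

r=4→G=4,rhi=0  c=6→chi=0,T=3,p=0
L=4*4+3=19  i=0*4+0*2+0=0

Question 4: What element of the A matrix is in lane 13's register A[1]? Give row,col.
13: grp=3,tig=1
[1] (3+0,1*2+1+0) = (3,3)

3,3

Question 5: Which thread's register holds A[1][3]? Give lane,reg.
5,1

r=1→G=1,rhi=0  c=3→chi=0,T=1,p=1
L=1*4+1=5  i=0*4+0*2+1=1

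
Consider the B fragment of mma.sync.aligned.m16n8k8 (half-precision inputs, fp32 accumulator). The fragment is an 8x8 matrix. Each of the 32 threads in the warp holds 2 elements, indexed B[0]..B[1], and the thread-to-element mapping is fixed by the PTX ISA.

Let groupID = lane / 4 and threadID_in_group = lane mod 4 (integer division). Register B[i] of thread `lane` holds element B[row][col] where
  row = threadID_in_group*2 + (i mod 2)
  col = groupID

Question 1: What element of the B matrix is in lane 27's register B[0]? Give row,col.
6,6

27: gr=6,th=3
[0] (3*2+0,6) = (6,6)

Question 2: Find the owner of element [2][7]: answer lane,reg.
29,0

c: 7->gid=7  r: 2->tid=1,i&1=0
L=7*4+1=29  i=0=0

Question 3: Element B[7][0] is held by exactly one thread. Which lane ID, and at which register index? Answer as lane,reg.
3,1

c:0=>grp=0  r:7=>tig=3,lo=1
L=0*4+3=3  i=1=1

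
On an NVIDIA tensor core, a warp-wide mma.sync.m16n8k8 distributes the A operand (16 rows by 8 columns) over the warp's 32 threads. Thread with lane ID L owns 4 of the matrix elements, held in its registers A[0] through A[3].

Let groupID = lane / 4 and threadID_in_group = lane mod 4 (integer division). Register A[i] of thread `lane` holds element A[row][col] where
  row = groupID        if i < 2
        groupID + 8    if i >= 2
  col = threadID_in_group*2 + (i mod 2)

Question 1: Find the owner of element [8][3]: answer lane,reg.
r:8=>grp=0,rB=1  c:3=>tig=1,lo=1
L=0*4+1=1  i=1*2+1=3

1,3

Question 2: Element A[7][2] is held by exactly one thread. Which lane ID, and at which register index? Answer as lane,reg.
r=7→G=7,rhi=0  c=2→T=1,p=0
L=7*4+1=29  i=0*2+0=0

29,0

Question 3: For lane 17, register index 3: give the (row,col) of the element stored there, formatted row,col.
L=17⇒gr=17>>2=4, th=17&3=1
[3]⇒row 4+8=12  col 1·2+1=3

12,3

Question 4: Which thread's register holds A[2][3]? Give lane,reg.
9,1

r: 2->gid=2,r8=0  c: 3->tid=1,i&1=1
L=2*4+1=9  i=0*2+1=1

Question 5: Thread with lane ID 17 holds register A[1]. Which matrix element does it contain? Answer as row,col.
L=17->gid=17>>2=4, tid=17&3=1
[1]->row 4+0=4  col 1·2+1=3

4,3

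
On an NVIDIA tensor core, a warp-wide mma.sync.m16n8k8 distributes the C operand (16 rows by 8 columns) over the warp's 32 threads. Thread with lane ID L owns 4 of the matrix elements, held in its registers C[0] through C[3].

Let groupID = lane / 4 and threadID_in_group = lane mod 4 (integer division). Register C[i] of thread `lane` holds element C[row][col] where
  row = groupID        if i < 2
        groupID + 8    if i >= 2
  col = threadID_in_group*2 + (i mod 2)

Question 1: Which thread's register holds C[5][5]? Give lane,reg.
22,1

r:5=>grp=5,rB=0  c:5=>tig=2,lo=1
L=5*4+2=22  i=0*2+1=1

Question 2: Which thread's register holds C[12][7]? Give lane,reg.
19,3

r:12=>grp=4,rB=1  c:7=>tig=3,lo=1
L=4*4+3=19  i=1*2+1=3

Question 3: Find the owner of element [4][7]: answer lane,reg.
r=4→G=4,rhi=0  c=7→T=3,p=1
L=4*4+3=19  i=0*2+1=1

19,1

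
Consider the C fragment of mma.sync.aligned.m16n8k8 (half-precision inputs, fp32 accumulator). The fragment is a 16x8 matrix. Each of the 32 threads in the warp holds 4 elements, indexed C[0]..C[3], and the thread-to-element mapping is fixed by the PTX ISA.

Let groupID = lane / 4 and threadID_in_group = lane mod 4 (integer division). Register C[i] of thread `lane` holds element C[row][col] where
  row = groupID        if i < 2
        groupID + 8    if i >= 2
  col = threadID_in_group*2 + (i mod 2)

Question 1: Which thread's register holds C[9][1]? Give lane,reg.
r=9→G=1,rhi=1  c=1→T=0,p=1
L=1*4+0=4  i=1*2+1=3

4,3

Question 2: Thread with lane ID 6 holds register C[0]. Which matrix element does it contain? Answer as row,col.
1,4

6: gid=1,tid=2
[0] (1+0,2*2+0) = (1,4)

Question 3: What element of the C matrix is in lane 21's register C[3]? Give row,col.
13,3

lane 21: g=5 (21/4), t=1 (21%4)
i=3: r=5+8=13, c=1*2+1=3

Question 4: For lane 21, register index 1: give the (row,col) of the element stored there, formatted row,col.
5,3

lane 21->21/4=5, 21 mod 4=1
i=1  r:5+0->5  c:2·1+1->3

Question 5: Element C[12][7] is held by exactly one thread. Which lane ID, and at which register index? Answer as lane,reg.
r:12=>grp=4,rB=1  c:7=>tig=3,lo=1
L=4*4+3=19  i=1*2+1=3

19,3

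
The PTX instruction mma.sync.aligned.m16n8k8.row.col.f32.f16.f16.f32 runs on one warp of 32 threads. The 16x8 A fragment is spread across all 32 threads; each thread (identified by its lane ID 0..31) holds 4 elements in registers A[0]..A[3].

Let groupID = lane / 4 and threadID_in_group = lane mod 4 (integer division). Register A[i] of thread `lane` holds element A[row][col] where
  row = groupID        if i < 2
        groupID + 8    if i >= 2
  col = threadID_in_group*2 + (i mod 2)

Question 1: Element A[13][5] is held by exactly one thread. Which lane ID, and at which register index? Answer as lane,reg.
22,3

r=13⇒gr=5,Rb=1  c=5⇒th=2,odd=1
L=5*4+2=22  i=1*2+1=3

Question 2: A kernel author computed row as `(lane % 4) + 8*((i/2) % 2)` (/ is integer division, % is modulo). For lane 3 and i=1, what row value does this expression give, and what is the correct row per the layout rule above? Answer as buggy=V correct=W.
buggy=3 correct=0

`(lane % 4) + 8*((i/2) % 2)`[3,1]->3
L=3->g=3>>2=0, t=3&3=3
[1]->row 0+0=0  col 3·2+1=7
row: 3 vs 0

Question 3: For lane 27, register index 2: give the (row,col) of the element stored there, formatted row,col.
lane 27→27/4=6, 27 mod 4=3
i=2  r:6+8→14  c:2·3+0→6

14,6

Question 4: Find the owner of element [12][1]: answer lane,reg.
r=12→G=4,rhi=1  c=1→T=0,p=1
L=4*4+0=16  i=1*2+1=3

16,3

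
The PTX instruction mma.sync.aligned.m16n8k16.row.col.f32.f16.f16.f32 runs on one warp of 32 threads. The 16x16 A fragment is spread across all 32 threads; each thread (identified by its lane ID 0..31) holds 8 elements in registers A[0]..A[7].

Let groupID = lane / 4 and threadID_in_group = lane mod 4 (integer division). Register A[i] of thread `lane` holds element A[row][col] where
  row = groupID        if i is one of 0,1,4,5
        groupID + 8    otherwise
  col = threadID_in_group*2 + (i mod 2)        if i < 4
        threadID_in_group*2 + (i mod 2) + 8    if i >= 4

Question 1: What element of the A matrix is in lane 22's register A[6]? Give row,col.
13,12

L=22->g=22>>2=5, t=22&3=2
[6]->row 5+8=13  col 2·2+0+8=12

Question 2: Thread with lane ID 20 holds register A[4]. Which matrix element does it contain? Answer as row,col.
L=20->g=20>>2=5, t=20&3=0
[4]->row 5+0=5  col 0·2+0+8=8

5,8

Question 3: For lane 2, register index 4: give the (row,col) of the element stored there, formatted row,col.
0,12

lane 2: g=0 (2/4), t=2 (2%4)
i=4: r=0+0=0, c=2*2+0+8=12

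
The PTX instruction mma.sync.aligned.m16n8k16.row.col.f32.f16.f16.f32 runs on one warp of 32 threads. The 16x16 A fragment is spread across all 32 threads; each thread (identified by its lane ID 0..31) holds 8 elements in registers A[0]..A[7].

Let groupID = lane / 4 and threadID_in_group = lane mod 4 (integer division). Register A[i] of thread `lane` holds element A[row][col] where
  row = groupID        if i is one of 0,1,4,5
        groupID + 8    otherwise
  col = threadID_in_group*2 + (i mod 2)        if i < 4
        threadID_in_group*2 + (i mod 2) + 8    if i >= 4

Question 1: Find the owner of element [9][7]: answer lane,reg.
r=9→G=1,rhi=1  c=7→chi=0,T=3,p=1
L=1*4+3=7  i=0*4+1*2+1=3

7,3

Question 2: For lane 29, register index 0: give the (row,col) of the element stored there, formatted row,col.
7,2

29: G=7,T=1
[0] (7+0,1*2+0+0) = (7,2)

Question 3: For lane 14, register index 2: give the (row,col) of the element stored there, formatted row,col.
L=14->gid=14>>2=3, tid=14&3=2
[2]->row 3+8=11  col 2·2+0+0=4

11,4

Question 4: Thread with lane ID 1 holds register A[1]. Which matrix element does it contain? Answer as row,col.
0,3

1: gr=0,th=1
[1] (0+0,1*2+1+0) = (0,3)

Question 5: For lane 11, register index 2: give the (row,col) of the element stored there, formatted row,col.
lane 11: gid=2 (11/4), tid=3 (11%4)
i=2: r=2+8=10, c=3*2+0+0=6

10,6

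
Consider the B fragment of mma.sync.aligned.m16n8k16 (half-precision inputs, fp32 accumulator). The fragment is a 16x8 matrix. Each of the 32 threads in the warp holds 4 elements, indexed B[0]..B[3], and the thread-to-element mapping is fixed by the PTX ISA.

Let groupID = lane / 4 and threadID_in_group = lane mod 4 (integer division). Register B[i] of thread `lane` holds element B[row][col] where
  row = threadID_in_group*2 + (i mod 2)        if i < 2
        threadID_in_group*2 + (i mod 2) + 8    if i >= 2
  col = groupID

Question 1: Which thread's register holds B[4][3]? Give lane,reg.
14,0

c=3⇒gr=3  r=4⇒Rb=0,th=2,odd=0
L=3*4+2=14  i=0*2+0=0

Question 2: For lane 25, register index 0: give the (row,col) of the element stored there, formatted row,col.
lane 25: grp=6 (25/4), tig=1 (25%4)
i=0: r=1*2+0+0=2, c=grp=6

2,6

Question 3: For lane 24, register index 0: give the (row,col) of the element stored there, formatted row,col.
lane 24: grp=6 (24/4), tig=0 (24%4)
i=0: r=0*2+0+0=0, c=grp=6

0,6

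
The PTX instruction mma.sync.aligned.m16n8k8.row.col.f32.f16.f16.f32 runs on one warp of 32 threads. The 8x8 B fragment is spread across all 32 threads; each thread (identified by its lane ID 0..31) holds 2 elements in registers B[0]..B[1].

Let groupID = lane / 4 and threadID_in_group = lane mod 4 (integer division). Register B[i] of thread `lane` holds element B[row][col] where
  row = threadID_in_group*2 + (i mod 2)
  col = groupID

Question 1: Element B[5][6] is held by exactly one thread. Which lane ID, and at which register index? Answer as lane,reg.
26,1

c: 6->gid=6  r: 5->tid=2,i&1=1
L=6*4+2=26  i=1=1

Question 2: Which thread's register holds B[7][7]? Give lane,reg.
c=7⇒gr=7  r=7⇒th=3,odd=1
L=7*4+3=31  i=1=1

31,1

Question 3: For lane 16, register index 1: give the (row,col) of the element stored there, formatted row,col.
1,4

L=16->gid=16>>2=4, tid=16&3=0
[1]->row 0·2+1=1  col gid=4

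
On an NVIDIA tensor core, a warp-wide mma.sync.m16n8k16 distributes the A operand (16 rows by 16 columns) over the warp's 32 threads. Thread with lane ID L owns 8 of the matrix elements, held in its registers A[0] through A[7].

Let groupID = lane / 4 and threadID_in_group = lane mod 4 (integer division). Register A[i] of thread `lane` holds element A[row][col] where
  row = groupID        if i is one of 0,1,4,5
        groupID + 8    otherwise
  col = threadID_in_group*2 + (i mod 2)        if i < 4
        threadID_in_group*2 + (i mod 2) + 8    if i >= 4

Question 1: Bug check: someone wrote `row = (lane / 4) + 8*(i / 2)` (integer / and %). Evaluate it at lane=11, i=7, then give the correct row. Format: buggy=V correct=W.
buggy=26 correct=10

`(lane / 4) + 8*(i / 2)`[11,7]->26
11: gid=2,tid=3
[7] (2+8,3*2+1+8) = (10,15)
row: 26 vs 10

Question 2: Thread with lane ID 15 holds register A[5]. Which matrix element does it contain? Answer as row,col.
3,15

L=15=>grp=15>>2=3, tig=15&3=3
[5]=>row 3+0=3  col 3·2+1+8=15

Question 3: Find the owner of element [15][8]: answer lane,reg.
r=15->g=7,rb=1  c=8->cb=1,t=0,b0=0
L=7*4+0=28  i=1*4+1*2+0=6

28,6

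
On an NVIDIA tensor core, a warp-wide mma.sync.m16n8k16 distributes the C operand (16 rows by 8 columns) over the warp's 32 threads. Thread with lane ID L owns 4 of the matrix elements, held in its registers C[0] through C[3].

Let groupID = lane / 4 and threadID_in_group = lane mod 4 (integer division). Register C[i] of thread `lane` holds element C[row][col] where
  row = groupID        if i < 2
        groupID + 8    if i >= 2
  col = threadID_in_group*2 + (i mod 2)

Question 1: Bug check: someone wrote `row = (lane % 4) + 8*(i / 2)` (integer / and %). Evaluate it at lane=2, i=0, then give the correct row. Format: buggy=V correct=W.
`(lane % 4) + 8*(i / 2)`[2,0]=>2
L=2=>grp=2>>2=0, tig=2&3=2
[0]=>row 0+0=0  col 2·2+0=4
row: 2 vs 0

buggy=2 correct=0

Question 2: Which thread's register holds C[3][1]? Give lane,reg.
12,1

r: 3->gid=3,r8=0  c: 1->tid=0,i&1=1
L=3*4+0=12  i=0*2+1=1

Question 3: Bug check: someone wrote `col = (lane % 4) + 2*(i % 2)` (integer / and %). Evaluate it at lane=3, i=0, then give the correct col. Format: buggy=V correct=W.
`(lane % 4) + 2*(i % 2)`[3,0]=>3
3: grp=0,tig=3
[0] (0+0,3*2+0) = (0,6)
col: 3 vs 6

buggy=3 correct=6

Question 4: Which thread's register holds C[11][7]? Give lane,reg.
15,3

r: 11->gid=3,r8=1  c: 7->tid=3,i&1=1
L=3*4+3=15  i=1*2+1=3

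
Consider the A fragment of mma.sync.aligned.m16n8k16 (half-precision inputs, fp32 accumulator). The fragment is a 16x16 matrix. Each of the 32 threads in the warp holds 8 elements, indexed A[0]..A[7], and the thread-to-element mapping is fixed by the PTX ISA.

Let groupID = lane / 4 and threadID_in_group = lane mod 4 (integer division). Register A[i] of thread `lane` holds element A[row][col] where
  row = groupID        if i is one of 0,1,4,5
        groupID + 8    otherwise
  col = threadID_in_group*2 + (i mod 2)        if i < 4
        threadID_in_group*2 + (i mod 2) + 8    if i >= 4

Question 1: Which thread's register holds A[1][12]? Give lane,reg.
6,4

r=1→G=1,rhi=0  c=12→chi=1,T=2,p=0
L=1*4+2=6  i=1*4+0*2+0=4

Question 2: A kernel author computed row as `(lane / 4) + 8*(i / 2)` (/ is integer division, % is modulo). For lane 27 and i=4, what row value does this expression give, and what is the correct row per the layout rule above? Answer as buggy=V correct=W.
`(lane / 4) + 8*(i / 2)`[27,4]->22
27: gid=6,tid=3
[4] (6+0,3*2+0+8) = (6,14)
row: 22 vs 6

buggy=22 correct=6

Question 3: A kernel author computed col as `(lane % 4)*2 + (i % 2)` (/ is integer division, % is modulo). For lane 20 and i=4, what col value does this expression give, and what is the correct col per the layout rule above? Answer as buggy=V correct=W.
`(lane % 4)*2 + (i % 2)`[20,4]->0
lane 20: gid=5 (20/4), tid=0 (20%4)
i=4: r=5+0=5, c=0*2+0+8=8
col: 0 vs 8

buggy=0 correct=8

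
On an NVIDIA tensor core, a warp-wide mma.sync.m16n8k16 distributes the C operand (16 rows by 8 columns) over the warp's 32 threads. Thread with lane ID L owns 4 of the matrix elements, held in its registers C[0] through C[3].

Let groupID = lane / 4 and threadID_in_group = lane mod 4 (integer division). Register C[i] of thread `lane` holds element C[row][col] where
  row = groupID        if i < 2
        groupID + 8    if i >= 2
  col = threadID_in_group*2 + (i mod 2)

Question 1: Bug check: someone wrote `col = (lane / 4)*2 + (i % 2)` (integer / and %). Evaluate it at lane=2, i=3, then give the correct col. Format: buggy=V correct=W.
`(lane / 4)*2 + (i % 2)`[2,3]⇒1
lane 2⇒2/4=0, 2 mod 4=2
i=3  r:0+8⇒8  c:2·2+1⇒5
col: 1 vs 5

buggy=1 correct=5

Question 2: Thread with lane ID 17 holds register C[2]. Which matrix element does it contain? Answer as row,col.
lane 17: gr=4 (17/4), th=1 (17%4)
i=2: r=4+8=12, c=1*2+0=2

12,2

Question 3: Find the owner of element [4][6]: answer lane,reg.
19,0

r=4->g=4,rb=0  c=6->t=3,b0=0
L=4*4+3=19  i=0*2+0=0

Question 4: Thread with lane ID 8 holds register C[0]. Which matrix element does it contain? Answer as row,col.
L=8->gid=8>>2=2, tid=8&3=0
[0]->row 2+0=2  col 0·2+0=0

2,0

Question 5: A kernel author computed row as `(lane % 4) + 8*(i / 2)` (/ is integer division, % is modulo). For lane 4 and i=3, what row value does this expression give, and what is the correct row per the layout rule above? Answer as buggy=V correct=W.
`(lane % 4) + 8*(i / 2)`[4,3]→8
lane 4→4/4=1, 4 mod 4=0
i=3  r:1+8→9  c:2·0+1→1
row: 8 vs 9

buggy=8 correct=9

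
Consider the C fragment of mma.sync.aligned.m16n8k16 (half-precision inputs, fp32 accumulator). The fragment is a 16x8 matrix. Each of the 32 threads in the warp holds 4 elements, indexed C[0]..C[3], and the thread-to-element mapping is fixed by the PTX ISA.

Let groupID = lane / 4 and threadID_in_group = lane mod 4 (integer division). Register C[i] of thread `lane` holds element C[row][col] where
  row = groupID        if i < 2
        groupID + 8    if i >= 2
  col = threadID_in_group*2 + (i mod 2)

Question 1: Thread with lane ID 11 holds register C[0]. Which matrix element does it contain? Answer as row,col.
lane 11: G=2 (11/4), T=3 (11%4)
i=0: r=2+0=2, c=3*2+0=6

2,6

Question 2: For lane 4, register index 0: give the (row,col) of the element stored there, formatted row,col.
4: grp=1,tig=0
[0] (1+0,0*2+0) = (1,0)

1,0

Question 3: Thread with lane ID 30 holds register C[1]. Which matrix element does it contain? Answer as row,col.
L=30⇒gr=30>>2=7, th=30&3=2
[1]⇒row 7+0=7  col 2·2+1=5

7,5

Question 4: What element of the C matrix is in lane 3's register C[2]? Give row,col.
lane 3→3/4=0, 3 mod 4=3
i=2  r:0+8→8  c:2·3+0→6

8,6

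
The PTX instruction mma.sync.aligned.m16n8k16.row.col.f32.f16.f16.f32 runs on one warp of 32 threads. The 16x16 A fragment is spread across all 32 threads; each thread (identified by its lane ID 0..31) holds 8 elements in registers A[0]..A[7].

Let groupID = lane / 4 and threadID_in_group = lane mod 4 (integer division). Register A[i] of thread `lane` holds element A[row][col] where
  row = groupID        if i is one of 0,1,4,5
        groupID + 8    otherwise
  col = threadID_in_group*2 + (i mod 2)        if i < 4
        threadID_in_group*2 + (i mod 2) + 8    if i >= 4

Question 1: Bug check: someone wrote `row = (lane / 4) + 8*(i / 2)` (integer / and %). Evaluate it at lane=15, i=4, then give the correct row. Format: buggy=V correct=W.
buggy=19 correct=3

`(lane / 4) + 8*(i / 2)`[15,4]->19
lane 15->15/4=3, 15 mod 4=3
i=4  r:3+0->3  c:2·3+0+8->14
row: 19 vs 3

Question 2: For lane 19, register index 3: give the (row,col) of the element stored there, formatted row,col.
12,7

L=19->g=19>>2=4, t=19&3=3
[3]->row 4+8=12  col 3·2+1+0=7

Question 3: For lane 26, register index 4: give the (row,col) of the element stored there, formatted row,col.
L=26→G=26>>2=6, T=26&3=2
[4]→row 6+0=6  col 2·2+0+8=12

6,12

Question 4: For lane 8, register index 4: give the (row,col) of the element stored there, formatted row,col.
2,8

L=8→G=8>>2=2, T=8&3=0
[4]→row 2+0=2  col 0·2+0+8=8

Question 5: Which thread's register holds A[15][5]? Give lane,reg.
30,3

r=15->g=7,rb=1  c=5->cb=0,t=2,b0=1
L=7*4+2=30  i=0*4+1*2+1=3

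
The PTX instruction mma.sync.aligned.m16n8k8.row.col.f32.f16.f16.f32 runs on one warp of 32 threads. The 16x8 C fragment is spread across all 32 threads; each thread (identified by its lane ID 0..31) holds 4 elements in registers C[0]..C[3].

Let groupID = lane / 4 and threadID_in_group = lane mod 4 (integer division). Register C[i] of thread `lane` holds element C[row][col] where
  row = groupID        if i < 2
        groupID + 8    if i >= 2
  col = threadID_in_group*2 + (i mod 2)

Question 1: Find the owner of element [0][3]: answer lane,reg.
r=0⇒gr=0,Rb=0  c=3⇒th=1,odd=1
L=0*4+1=1  i=0*2+1=1

1,1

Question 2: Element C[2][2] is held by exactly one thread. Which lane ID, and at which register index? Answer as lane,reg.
9,0

r=2⇒gr=2,Rb=0  c=2⇒th=1,odd=0
L=2*4+1=9  i=0*2+0=0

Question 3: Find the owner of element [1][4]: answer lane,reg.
6,0

r: 1->gid=1,r8=0  c: 4->tid=2,i&1=0
L=1*4+2=6  i=0*2+0=0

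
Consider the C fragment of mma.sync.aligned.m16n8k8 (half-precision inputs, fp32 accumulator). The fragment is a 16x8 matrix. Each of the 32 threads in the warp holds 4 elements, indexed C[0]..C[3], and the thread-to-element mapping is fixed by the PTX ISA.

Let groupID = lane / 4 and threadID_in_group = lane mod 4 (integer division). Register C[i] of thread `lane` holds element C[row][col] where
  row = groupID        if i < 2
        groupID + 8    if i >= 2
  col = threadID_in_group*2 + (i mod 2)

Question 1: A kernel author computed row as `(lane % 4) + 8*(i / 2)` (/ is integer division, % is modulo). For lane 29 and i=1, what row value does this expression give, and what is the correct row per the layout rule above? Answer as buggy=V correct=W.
`(lane % 4) + 8*(i / 2)`[29,1]=>1
lane 29=>29/4=7, 29 mod 4=1
i=1  r:7+0=>7  c:2·1+1=>3
row: 1 vs 7

buggy=1 correct=7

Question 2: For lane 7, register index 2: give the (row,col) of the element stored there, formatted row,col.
7: gid=1,tid=3
[2] (1+8,3*2+0) = (9,6)

9,6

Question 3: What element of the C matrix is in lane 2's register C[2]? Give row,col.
lane 2: gr=0 (2/4), th=2 (2%4)
i=2: r=0+8=8, c=2*2+0=4

8,4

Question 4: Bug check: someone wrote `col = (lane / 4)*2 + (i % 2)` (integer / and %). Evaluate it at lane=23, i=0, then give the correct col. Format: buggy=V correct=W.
buggy=10 correct=6

`(lane / 4)*2 + (i % 2)`[23,0]->10
23: gid=5,tid=3
[0] (5+0,3*2+0) = (5,6)
col: 10 vs 6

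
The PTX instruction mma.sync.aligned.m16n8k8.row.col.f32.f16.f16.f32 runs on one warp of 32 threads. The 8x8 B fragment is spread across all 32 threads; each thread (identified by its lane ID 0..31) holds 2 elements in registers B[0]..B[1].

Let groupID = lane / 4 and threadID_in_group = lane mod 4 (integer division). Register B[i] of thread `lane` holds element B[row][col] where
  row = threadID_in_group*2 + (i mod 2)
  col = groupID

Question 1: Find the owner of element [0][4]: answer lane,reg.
16,0

c=4->g=4  r=0->t=0,b0=0
L=4*4+0=16  i=0=0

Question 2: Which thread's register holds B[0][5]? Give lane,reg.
20,0

c: 5->gid=5  r: 0->tid=0,i&1=0
L=5*4+0=20  i=0=0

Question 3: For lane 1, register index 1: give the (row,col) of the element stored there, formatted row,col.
3,0

1: gr=0,th=1
[1] (1*2+1,0) = (3,0)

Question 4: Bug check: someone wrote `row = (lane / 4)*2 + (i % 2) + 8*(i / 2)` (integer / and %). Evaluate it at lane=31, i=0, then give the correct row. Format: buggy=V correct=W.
`(lane / 4)*2 + (i % 2) + 8*(i / 2)`[31,0]->14
lane 31: gid=7 (31/4), tid=3 (31%4)
i=0: r=3*2+0=6, c=gid=7
row: 14 vs 6

buggy=14 correct=6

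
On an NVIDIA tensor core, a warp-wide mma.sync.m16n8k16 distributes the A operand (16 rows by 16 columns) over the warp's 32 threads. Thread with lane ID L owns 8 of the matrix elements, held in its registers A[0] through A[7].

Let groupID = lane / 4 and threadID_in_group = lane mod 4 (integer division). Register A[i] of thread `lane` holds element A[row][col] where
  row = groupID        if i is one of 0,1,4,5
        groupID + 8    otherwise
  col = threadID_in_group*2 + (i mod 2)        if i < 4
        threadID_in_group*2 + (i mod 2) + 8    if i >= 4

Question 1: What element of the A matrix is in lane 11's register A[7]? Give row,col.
10,15

11: g=2,t=3
[7] (2+8,3*2+1+8) = (10,15)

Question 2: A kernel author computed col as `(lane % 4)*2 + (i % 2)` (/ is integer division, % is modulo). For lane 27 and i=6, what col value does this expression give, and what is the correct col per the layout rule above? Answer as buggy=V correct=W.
`(lane % 4)*2 + (i % 2)`[27,6]->6
L=27->gid=27>>2=6, tid=27&3=3
[6]->row 6+8=14  col 3·2+0+8=14
col: 6 vs 14

buggy=6 correct=14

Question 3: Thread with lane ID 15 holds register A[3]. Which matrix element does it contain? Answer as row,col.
L=15->g=15>>2=3, t=15&3=3
[3]->row 3+8=11  col 3·2+1+0=7

11,7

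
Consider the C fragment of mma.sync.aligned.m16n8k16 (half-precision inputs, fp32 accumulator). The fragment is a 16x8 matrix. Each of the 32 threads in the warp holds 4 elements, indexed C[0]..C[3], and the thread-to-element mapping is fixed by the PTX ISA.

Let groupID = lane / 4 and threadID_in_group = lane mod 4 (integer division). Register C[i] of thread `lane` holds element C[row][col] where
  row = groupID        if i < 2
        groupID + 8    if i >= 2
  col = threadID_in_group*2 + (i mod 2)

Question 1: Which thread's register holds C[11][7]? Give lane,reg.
15,3

r=11->g=3,rb=1  c=7->t=3,b0=1
L=3*4+3=15  i=1*2+1=3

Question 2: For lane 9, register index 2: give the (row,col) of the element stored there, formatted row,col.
lane 9→9/4=2, 9 mod 4=1
i=2  r:2+8→10  c:2·1+0→2

10,2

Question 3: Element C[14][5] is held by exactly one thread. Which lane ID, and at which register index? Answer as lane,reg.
r=14→G=6,rhi=1  c=5→T=2,p=1
L=6*4+2=26  i=1*2+1=3

26,3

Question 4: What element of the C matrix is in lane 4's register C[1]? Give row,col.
lane 4: G=1 (4/4), T=0 (4%4)
i=1: r=1+0=1, c=0*2+1=1

1,1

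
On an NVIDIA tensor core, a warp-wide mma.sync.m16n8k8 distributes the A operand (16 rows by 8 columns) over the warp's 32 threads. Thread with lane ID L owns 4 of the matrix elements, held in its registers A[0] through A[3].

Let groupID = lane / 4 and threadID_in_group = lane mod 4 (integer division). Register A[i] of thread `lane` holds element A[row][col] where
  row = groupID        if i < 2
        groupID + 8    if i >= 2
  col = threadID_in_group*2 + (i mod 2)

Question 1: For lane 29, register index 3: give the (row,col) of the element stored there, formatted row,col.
15,3

L=29->gid=29>>2=7, tid=29&3=1
[3]->row 7+8=15  col 1·2+1=3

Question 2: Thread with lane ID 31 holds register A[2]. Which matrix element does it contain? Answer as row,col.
15,6

L=31→G=31>>2=7, T=31&3=3
[2]→row 7+8=15  col 3·2+0=6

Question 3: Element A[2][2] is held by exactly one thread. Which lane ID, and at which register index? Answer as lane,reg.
9,0

r=2->g=2,rb=0  c=2->t=1,b0=0
L=2*4+1=9  i=0*2+0=0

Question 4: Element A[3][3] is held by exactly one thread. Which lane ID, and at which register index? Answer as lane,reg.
13,1

r:3=>grp=3,rB=0  c:3=>tig=1,lo=1
L=3*4+1=13  i=0*2+1=1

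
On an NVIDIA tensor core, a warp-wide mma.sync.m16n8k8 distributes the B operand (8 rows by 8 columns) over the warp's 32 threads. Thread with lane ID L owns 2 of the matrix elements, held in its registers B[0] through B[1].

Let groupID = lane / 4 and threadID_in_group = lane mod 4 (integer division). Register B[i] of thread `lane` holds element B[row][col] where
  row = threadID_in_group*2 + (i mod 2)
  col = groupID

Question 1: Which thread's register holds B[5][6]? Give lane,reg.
c: 6->gid=6  r: 5->tid=2,i&1=1
L=6*4+2=26  i=1=1

26,1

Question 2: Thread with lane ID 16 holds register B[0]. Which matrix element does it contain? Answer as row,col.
0,4

lane 16⇒16/4=4, 16 mod 4=0
i=0  r:2·0+0⇒0  c:4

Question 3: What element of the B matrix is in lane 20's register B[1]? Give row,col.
20: gr=5,th=0
[1] (0*2+1,5) = (1,5)

1,5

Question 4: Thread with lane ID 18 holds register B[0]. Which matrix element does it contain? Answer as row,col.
lane 18->18/4=4, 18 mod 4=2
i=0  r:2·2+0->4  c:4

4,4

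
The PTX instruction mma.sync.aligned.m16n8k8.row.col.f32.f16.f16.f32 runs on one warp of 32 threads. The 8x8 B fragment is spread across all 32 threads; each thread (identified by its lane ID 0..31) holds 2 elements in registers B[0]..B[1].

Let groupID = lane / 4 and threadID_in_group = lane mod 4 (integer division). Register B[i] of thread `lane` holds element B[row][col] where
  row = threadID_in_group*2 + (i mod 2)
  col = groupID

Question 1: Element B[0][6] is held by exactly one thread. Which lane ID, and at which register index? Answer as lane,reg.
24,0

c=6->g=6  r=0->t=0,b0=0
L=6*4+0=24  i=0=0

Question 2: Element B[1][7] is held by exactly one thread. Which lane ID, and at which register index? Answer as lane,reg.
c=7⇒gr=7  r=1⇒th=0,odd=1
L=7*4+0=28  i=1=1

28,1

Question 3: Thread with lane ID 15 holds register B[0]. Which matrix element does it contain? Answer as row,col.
lane 15->15/4=3, 15 mod 4=3
i=0  r:2·3+0->6  c:3

6,3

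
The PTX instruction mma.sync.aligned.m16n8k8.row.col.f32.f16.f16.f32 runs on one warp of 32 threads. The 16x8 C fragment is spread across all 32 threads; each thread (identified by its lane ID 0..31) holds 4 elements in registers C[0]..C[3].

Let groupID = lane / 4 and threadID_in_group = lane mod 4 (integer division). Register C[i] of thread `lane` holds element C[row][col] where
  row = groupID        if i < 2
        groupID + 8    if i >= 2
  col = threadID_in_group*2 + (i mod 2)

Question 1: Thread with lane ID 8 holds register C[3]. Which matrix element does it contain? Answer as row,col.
10,1

lane 8->8/4=2, 8 mod 4=0
i=3  r:2+8->10  c:2·0+1->1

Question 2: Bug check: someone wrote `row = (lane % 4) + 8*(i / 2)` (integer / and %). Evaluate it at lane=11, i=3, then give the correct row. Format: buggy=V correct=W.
`(lane % 4) + 8*(i / 2)`[11,3]=>11
lane 11: grp=2 (11/4), tig=3 (11%4)
i=3: r=2+8=10, c=3*2+1=7
row: 11 vs 10

buggy=11 correct=10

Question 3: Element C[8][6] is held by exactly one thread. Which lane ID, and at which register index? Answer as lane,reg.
3,2

r=8->g=0,rb=1  c=6->t=3,b0=0
L=0*4+3=3  i=1*2+0=2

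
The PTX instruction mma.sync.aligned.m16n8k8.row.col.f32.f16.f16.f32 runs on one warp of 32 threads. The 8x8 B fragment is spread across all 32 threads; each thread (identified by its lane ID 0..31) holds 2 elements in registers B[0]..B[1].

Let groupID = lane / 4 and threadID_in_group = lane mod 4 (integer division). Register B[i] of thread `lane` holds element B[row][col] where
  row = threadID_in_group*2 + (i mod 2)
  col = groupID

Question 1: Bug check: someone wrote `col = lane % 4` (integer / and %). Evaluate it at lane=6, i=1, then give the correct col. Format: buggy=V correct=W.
`lane % 4`[6,1]⇒2
L=6⇒gr=6>>2=1, th=6&3=2
[1]⇒row 2·2+1=5  col gr=1
col: 2 vs 1

buggy=2 correct=1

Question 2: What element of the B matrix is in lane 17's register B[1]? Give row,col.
lane 17⇒17/4=4, 17 mod 4=1
i=1  r:2·1+1⇒3  c:4

3,4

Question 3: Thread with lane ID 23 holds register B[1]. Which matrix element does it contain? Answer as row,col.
lane 23: G=5 (23/4), T=3 (23%4)
i=1: r=3*2+1=7, c=G=5

7,5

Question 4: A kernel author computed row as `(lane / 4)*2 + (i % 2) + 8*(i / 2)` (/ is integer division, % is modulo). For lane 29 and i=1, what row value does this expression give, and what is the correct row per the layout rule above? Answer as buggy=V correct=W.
`(lane / 4)*2 + (i % 2) + 8*(i / 2)`[29,1]->15
L=29->gid=29>>2=7, tid=29&3=1
[1]->row 1·2+1=3  col gid=7
row: 15 vs 3

buggy=15 correct=3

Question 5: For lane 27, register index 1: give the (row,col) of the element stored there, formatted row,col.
27: gid=6,tid=3
[1] (3*2+1,6) = (7,6)

7,6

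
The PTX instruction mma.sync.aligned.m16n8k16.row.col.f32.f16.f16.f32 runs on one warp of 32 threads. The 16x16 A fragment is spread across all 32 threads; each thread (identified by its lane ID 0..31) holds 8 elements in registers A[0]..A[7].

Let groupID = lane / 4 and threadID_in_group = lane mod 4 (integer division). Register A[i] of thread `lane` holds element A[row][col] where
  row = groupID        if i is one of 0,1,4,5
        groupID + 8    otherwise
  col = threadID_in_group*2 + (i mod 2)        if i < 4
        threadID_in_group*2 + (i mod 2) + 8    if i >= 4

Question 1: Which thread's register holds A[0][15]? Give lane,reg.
3,5

r:0=>grp=0,rB=0  c:15=>cB=1,tig=3,lo=1
L=0*4+3=3  i=1*4+0*2+1=5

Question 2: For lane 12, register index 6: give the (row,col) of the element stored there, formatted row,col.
lane 12: gr=3 (12/4), th=0 (12%4)
i=6: r=3+8=11, c=0*2+0+8=8

11,8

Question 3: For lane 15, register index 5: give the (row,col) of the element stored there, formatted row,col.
15: G=3,T=3
[5] (3+0,3*2+1+8) = (3,15)

3,15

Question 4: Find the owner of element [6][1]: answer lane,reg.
r=6->g=6,rb=0  c=1->cb=0,t=0,b0=1
L=6*4+0=24  i=0*4+0*2+1=1

24,1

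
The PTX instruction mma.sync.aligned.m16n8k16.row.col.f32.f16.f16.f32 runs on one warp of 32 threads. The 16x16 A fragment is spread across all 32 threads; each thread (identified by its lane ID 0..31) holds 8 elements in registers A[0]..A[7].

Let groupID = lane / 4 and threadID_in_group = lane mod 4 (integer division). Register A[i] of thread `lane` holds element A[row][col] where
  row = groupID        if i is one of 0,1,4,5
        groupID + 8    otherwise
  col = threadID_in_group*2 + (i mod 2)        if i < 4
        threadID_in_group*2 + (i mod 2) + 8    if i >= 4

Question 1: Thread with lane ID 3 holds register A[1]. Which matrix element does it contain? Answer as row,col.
3: gr=0,th=3
[1] (0+0,3*2+1+0) = (0,7)

0,7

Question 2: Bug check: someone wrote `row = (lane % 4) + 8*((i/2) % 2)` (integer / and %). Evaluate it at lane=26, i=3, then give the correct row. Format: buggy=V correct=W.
`(lane % 4) + 8*((i/2) % 2)`[26,3]→10
lane 26: G=6 (26/4), T=2 (26%4)
i=3: r=6+8=14, c=2*2+1+0=5
row: 10 vs 14

buggy=10 correct=14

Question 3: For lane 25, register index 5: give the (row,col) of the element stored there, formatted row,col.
6,11

lane 25: gr=6 (25/4), th=1 (25%4)
i=5: r=6+0=6, c=1*2+1+8=11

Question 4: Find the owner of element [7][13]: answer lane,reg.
r=7→G=7,rhi=0  c=13→chi=1,T=2,p=1
L=7*4+2=30  i=1*4+0*2+1=5

30,5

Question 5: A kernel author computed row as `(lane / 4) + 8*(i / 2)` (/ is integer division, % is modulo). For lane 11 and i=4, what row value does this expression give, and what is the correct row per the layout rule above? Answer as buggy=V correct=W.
`(lane / 4) + 8*(i / 2)`[11,4]⇒18
lane 11⇒11/4=2, 11 mod 4=3
i=4  r:2+0⇒2  c:2·3+0+8⇒14
row: 18 vs 2

buggy=18 correct=2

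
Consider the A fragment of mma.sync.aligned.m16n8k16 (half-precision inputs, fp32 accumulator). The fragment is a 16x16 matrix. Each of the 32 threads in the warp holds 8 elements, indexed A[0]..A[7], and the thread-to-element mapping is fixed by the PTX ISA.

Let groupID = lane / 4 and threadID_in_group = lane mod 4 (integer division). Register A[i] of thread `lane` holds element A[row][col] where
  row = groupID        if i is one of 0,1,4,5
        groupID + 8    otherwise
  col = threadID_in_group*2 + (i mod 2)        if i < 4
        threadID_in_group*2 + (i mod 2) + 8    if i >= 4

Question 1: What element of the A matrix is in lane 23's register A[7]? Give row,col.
13,15

L=23→G=23>>2=5, T=23&3=3
[7]→row 5+8=13  col 3·2+1+8=15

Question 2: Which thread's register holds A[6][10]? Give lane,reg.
r=6⇒gr=6,Rb=0  c=10⇒Cb=1,th=1,odd=0
L=6*4+1=25  i=1*4+0*2+0=4

25,4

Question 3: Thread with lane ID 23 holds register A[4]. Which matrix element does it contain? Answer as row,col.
5,14

23: G=5,T=3
[4] (5+0,3*2+0+8) = (5,14)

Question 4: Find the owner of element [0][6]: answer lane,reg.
3,0

r: 0->gid=0,r8=0  c: 6->c8=0,tid=3,i&1=0
L=0*4+3=3  i=0*4+0*2+0=0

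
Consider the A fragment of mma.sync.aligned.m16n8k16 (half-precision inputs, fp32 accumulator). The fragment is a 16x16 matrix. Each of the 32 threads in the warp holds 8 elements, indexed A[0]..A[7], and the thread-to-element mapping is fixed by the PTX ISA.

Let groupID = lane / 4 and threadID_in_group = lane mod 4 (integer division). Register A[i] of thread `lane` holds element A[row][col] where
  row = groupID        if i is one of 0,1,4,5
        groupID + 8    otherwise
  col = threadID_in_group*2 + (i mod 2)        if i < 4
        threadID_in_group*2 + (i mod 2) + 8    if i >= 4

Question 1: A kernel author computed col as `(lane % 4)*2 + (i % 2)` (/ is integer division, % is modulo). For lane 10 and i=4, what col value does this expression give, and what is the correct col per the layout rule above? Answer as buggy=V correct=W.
buggy=4 correct=12

`(lane % 4)*2 + (i % 2)`[10,4]→4
L=10→G=10>>2=2, T=10&3=2
[4]→row 2+0=2  col 2·2+0+8=12
col: 4 vs 12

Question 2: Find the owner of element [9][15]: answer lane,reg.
7,7

r=9→G=1,rhi=1  c=15→chi=1,T=3,p=1
L=1*4+3=7  i=1*4+1*2+1=7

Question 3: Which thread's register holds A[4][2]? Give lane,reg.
r: 4->gid=4,r8=0  c: 2->c8=0,tid=1,i&1=0
L=4*4+1=17  i=0*4+0*2+0=0

17,0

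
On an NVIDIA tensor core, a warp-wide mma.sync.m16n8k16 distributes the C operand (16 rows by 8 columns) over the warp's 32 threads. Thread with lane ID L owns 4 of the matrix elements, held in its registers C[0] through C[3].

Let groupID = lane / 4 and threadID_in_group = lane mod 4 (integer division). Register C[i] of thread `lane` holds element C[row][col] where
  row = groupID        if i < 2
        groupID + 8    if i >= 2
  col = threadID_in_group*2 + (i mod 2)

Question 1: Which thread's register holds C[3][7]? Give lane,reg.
15,1

r=3⇒gr=3,Rb=0  c=7⇒th=3,odd=1
L=3*4+3=15  i=0*2+1=1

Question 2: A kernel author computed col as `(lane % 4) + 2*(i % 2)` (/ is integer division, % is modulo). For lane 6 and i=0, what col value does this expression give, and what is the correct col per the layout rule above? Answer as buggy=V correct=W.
`(lane % 4) + 2*(i % 2)`[6,0]⇒2
L=6⇒gr=6>>2=1, th=6&3=2
[0]⇒row 1+0=1  col 2·2+0=4
col: 2 vs 4

buggy=2 correct=4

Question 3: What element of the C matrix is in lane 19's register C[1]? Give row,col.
lane 19: gr=4 (19/4), th=3 (19%4)
i=1: r=4+0=4, c=3*2+1=7

4,7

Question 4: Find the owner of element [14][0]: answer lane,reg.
r=14⇒gr=6,Rb=1  c=0⇒th=0,odd=0
L=6*4+0=24  i=1*2+0=2

24,2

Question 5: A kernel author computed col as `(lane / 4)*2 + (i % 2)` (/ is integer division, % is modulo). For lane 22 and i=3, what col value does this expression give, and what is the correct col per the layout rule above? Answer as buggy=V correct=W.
`(lane / 4)*2 + (i % 2)`[22,3]→11
lane 22: G=5 (22/4), T=2 (22%4)
i=3: r=5+8=13, c=2*2+1=5
col: 11 vs 5

buggy=11 correct=5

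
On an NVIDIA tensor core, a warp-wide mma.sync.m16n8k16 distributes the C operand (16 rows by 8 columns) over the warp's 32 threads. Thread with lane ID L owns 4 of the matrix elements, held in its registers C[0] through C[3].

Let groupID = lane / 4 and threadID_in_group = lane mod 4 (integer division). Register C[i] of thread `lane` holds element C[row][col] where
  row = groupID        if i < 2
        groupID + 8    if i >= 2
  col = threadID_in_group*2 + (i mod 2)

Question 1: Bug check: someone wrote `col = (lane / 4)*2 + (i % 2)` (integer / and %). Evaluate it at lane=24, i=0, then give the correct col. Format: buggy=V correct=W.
`(lane / 4)*2 + (i % 2)`[24,0]⇒12
L=24⇒gr=24>>2=6, th=24&3=0
[0]⇒row 6+0=6  col 0·2+0=0
col: 12 vs 0

buggy=12 correct=0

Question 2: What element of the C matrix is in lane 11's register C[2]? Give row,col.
lane 11: g=2 (11/4), t=3 (11%4)
i=2: r=2+8=10, c=3*2+0=6

10,6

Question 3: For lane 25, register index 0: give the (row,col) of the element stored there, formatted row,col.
L=25->gid=25>>2=6, tid=25&3=1
[0]->row 6+0=6  col 1·2+0=2

6,2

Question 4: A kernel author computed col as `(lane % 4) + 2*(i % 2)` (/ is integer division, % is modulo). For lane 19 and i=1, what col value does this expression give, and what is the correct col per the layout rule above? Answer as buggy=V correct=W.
`(lane % 4) + 2*(i % 2)`[19,1]=>5
lane 19: grp=4 (19/4), tig=3 (19%4)
i=1: r=4+0=4, c=3*2+1=7
col: 5 vs 7

buggy=5 correct=7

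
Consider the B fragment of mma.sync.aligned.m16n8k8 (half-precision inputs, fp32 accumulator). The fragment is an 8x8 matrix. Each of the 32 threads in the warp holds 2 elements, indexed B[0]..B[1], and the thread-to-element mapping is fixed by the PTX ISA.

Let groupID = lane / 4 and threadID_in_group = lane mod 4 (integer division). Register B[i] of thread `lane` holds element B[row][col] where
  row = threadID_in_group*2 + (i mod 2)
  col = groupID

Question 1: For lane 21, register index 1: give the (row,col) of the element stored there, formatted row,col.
3,5

L=21->gid=21>>2=5, tid=21&3=1
[1]->row 1·2+1=3  col gid=5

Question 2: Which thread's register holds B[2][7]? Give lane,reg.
29,0

c=7->g=7  r=2->t=1,b0=0
L=7*4+1=29  i=0=0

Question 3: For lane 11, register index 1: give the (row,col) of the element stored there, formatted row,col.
lane 11: gr=2 (11/4), th=3 (11%4)
i=1: r=3*2+1=7, c=gr=2

7,2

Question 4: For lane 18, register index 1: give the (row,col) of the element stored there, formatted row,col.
5,4

lane 18: G=4 (18/4), T=2 (18%4)
i=1: r=2*2+1=5, c=G=4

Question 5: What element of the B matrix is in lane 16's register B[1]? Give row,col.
lane 16: gr=4 (16/4), th=0 (16%4)
i=1: r=0*2+1=1, c=gr=4

1,4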